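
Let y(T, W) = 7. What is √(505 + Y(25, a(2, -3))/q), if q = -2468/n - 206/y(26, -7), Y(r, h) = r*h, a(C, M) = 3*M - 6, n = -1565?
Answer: √48266195714230/305114 ≈ 22.770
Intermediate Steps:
a(C, M) = -6 + 3*M
Y(r, h) = h*r
q = -305114/10955 (q = -2468/(-1565) - 206/7 = -2468*(-1/1565) - 206*⅐ = 2468/1565 - 206/7 = -305114/10955 ≈ -27.852)
√(505 + Y(25, a(2, -3))/q) = √(505 + ((-6 + 3*(-3))*25)/(-305114/10955)) = √(505 + ((-6 - 9)*25)*(-10955/305114)) = √(505 - 15*25*(-10955/305114)) = √(505 - 375*(-10955/305114)) = √(505 + 4108125/305114) = √(158190695/305114) = √48266195714230/305114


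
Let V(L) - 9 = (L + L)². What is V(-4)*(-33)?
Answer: -2409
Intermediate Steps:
V(L) = 9 + 4*L² (V(L) = 9 + (L + L)² = 9 + (2*L)² = 9 + 4*L²)
V(-4)*(-33) = (9 + 4*(-4)²)*(-33) = (9 + 4*16)*(-33) = (9 + 64)*(-33) = 73*(-33) = -2409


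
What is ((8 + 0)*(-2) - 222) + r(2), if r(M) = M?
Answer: -236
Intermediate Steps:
((8 + 0)*(-2) - 222) + r(2) = ((8 + 0)*(-2) - 222) + 2 = (8*(-2) - 222) + 2 = (-16 - 222) + 2 = -238 + 2 = -236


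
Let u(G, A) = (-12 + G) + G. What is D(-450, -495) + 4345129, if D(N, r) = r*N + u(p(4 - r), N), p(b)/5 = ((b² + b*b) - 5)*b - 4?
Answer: 2489572857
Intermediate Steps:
p(b) = -20 + 5*b*(-5 + 2*b²) (p(b) = 5*(((b² + b*b) - 5)*b - 4) = 5*(((b² + b²) - 5)*b - 4) = 5*((2*b² - 5)*b - 4) = 5*((-5 + 2*b²)*b - 4) = 5*(b*(-5 + 2*b²) - 4) = 5*(-4 + b*(-5 + 2*b²)) = -20 + 5*b*(-5 + 2*b²))
u(G, A) = -12 + 2*G
D(N, r) = -252 + 20*(4 - r)³ + 50*r + N*r (D(N, r) = r*N + (-12 + 2*(-20 - 25*(4 - r) + 10*(4 - r)³)) = N*r + (-12 + 2*(-20 + (-100 + 25*r) + 10*(4 - r)³)) = N*r + (-12 + 2*(-120 + 10*(4 - r)³ + 25*r)) = N*r + (-12 + (-240 + 20*(4 - r)³ + 50*r)) = N*r + (-252 + 20*(4 - r)³ + 50*r) = -252 + 20*(4 - r)³ + 50*r + N*r)
D(-450, -495) + 4345129 = (-252 - 20*(-4 - 495)³ + 50*(-495) - 450*(-495)) + 4345129 = (-252 - 20*(-499)³ - 24750 + 222750) + 4345129 = (-252 - 20*(-124251499) - 24750 + 222750) + 4345129 = (-252 + 2485029980 - 24750 + 222750) + 4345129 = 2485227728 + 4345129 = 2489572857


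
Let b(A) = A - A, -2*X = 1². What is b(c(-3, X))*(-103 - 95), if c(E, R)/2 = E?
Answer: 0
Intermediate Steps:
X = -½ (X = -½*1² = -½*1 = -½ ≈ -0.50000)
c(E, R) = 2*E
b(A) = 0
b(c(-3, X))*(-103 - 95) = 0*(-103 - 95) = 0*(-198) = 0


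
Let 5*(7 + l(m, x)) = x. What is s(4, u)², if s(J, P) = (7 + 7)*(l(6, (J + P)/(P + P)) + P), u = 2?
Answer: 108241/25 ≈ 4329.6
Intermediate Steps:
l(m, x) = -7 + x/5
s(J, P) = -98 + 14*P + 7*(J + P)/(5*P) (s(J, P) = (7 + 7)*((-7 + ((J + P)/(P + P))/5) + P) = 14*((-7 + ((J + P)/((2*P)))/5) + P) = 14*((-7 + ((J + P)*(1/(2*P)))/5) + P) = 14*((-7 + ((J + P)/(2*P))/5) + P) = 14*((-7 + (J + P)/(10*P)) + P) = 14*(-7 + P + (J + P)/(10*P)) = -98 + 14*P + 7*(J + P)/(5*P))
s(4, u)² = (-483/5 + 14*2 + (7/5)*4/2)² = (-483/5 + 28 + (7/5)*4*(½))² = (-483/5 + 28 + 14/5)² = (-329/5)² = 108241/25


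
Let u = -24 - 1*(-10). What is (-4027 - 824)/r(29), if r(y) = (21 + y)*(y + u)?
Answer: -1617/250 ≈ -6.4680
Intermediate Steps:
u = -14 (u = -24 + 10 = -14)
r(y) = (-14 + y)*(21 + y) (r(y) = (21 + y)*(y - 14) = (21 + y)*(-14 + y) = (-14 + y)*(21 + y))
(-4027 - 824)/r(29) = (-4027 - 824)/(-294 + 29**2 + 7*29) = -4851/(-294 + 841 + 203) = -4851/750 = -4851*1/750 = -1617/250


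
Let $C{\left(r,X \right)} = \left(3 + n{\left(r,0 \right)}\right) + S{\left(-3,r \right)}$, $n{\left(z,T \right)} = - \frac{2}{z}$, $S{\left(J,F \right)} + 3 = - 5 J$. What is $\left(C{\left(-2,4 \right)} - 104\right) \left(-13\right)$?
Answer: $1144$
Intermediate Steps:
$S{\left(J,F \right)} = -3 - 5 J$
$C{\left(r,X \right)} = 15 - \frac{2}{r}$ ($C{\left(r,X \right)} = \left(3 - \frac{2}{r}\right) - -12 = \left(3 - \frac{2}{r}\right) + \left(-3 + 15\right) = \left(3 - \frac{2}{r}\right) + 12 = 15 - \frac{2}{r}$)
$\left(C{\left(-2,4 \right)} - 104\right) \left(-13\right) = \left(\left(15 - \frac{2}{-2}\right) - 104\right) \left(-13\right) = \left(\left(15 - -1\right) - 104\right) \left(-13\right) = \left(\left(15 + 1\right) - 104\right) \left(-13\right) = \left(16 - 104\right) \left(-13\right) = \left(-88\right) \left(-13\right) = 1144$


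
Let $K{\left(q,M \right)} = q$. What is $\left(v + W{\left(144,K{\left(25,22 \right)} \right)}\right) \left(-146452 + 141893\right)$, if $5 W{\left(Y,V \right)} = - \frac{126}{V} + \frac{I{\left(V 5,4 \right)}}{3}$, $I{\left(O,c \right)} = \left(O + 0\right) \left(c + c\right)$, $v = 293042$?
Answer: $- \frac{501104180948}{375} \approx -1.3363 \cdot 10^{9}$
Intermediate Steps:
$I{\left(O,c \right)} = 2 O c$ ($I{\left(O,c \right)} = O 2 c = 2 O c$)
$W{\left(Y,V \right)} = - \frac{126}{5 V} + \frac{8 V}{3}$ ($W{\left(Y,V \right)} = \frac{- \frac{126}{V} + \frac{2 V 5 \cdot 4}{3}}{5} = \frac{- \frac{126}{V} + 2 \cdot 5 V 4 \cdot \frac{1}{3}}{5} = \frac{- \frac{126}{V} + 40 V \frac{1}{3}}{5} = \frac{- \frac{126}{V} + \frac{40 V}{3}}{5} = - \frac{126}{5 V} + \frac{8 V}{3}$)
$\left(v + W{\left(144,K{\left(25,22 \right)} \right)}\right) \left(-146452 + 141893\right) = \left(293042 + \frac{2 \left(-189 + 20 \cdot 25^{2}\right)}{15 \cdot 25}\right) \left(-146452 + 141893\right) = \left(293042 + \frac{2}{15} \cdot \frac{1}{25} \left(-189 + 20 \cdot 625\right)\right) \left(-4559\right) = \left(293042 + \frac{2}{15} \cdot \frac{1}{25} \left(-189 + 12500\right)\right) \left(-4559\right) = \left(293042 + \frac{2}{15} \cdot \frac{1}{25} \cdot 12311\right) \left(-4559\right) = \left(293042 + \frac{24622}{375}\right) \left(-4559\right) = \frac{109915372}{375} \left(-4559\right) = - \frac{501104180948}{375}$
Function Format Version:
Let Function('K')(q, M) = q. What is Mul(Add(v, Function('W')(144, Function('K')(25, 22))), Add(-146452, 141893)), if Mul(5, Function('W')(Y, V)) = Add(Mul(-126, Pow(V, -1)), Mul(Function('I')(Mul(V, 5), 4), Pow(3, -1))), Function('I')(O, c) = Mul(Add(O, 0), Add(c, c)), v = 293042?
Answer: Rational(-501104180948, 375) ≈ -1.3363e+9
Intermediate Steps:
Function('I')(O, c) = Mul(2, O, c) (Function('I')(O, c) = Mul(O, Mul(2, c)) = Mul(2, O, c))
Function('W')(Y, V) = Add(Mul(Rational(-126, 5), Pow(V, -1)), Mul(Rational(8, 3), V)) (Function('W')(Y, V) = Mul(Rational(1, 5), Add(Mul(-126, Pow(V, -1)), Mul(Mul(2, Mul(V, 5), 4), Pow(3, -1)))) = Mul(Rational(1, 5), Add(Mul(-126, Pow(V, -1)), Mul(Mul(2, Mul(5, V), 4), Rational(1, 3)))) = Mul(Rational(1, 5), Add(Mul(-126, Pow(V, -1)), Mul(Mul(40, V), Rational(1, 3)))) = Mul(Rational(1, 5), Add(Mul(-126, Pow(V, -1)), Mul(Rational(40, 3), V))) = Add(Mul(Rational(-126, 5), Pow(V, -1)), Mul(Rational(8, 3), V)))
Mul(Add(v, Function('W')(144, Function('K')(25, 22))), Add(-146452, 141893)) = Mul(Add(293042, Mul(Rational(2, 15), Pow(25, -1), Add(-189, Mul(20, Pow(25, 2))))), Add(-146452, 141893)) = Mul(Add(293042, Mul(Rational(2, 15), Rational(1, 25), Add(-189, Mul(20, 625)))), -4559) = Mul(Add(293042, Mul(Rational(2, 15), Rational(1, 25), Add(-189, 12500))), -4559) = Mul(Add(293042, Mul(Rational(2, 15), Rational(1, 25), 12311)), -4559) = Mul(Add(293042, Rational(24622, 375)), -4559) = Mul(Rational(109915372, 375), -4559) = Rational(-501104180948, 375)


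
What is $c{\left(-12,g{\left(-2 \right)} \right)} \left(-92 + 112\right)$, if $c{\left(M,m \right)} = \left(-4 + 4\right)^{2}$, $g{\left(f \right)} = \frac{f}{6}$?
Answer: $0$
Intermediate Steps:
$g{\left(f \right)} = \frac{f}{6}$ ($g{\left(f \right)} = f \frac{1}{6} = \frac{f}{6}$)
$c{\left(M,m \right)} = 0$ ($c{\left(M,m \right)} = 0^{2} = 0$)
$c{\left(-12,g{\left(-2 \right)} \right)} \left(-92 + 112\right) = 0 \left(-92 + 112\right) = 0 \cdot 20 = 0$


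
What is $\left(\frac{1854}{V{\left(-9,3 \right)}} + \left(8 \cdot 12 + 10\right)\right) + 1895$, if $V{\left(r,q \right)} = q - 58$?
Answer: $\frac{108201}{55} \approx 1967.3$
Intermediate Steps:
$V{\left(r,q \right)} = -58 + q$
$\left(\frac{1854}{V{\left(-9,3 \right)}} + \left(8 \cdot 12 + 10\right)\right) + 1895 = \left(\frac{1854}{-58 + 3} + \left(8 \cdot 12 + 10\right)\right) + 1895 = \left(\frac{1854}{-55} + \left(96 + 10\right)\right) + 1895 = \left(1854 \left(- \frac{1}{55}\right) + 106\right) + 1895 = \left(- \frac{1854}{55} + 106\right) + 1895 = \frac{3976}{55} + 1895 = \frac{108201}{55}$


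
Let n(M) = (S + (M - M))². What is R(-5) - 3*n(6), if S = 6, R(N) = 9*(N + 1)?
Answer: -144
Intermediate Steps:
R(N) = 9 + 9*N (R(N) = 9*(1 + N) = 9 + 9*N)
n(M) = 36 (n(M) = (6 + (M - M))² = (6 + 0)² = 6² = 36)
R(-5) - 3*n(6) = (9 + 9*(-5)) - 3*36 = (9 - 45) - 108 = -36 - 108 = -144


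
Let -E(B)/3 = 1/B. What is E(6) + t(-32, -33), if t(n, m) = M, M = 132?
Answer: 263/2 ≈ 131.50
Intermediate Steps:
t(n, m) = 132
E(B) = -3/B
E(6) + t(-32, -33) = -3/6 + 132 = -3*1/6 + 132 = -1/2 + 132 = 263/2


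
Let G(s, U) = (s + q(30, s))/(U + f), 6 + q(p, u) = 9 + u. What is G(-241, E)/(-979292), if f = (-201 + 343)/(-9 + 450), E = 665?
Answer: 211239/287331127844 ≈ 7.3518e-7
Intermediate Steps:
q(p, u) = 3 + u (q(p, u) = -6 + (9 + u) = 3 + u)
f = 142/441 ≈ 0.32200
G(s, U) = (3 + 2*s)/(142/441 + U) (G(s, U) = (s + (3 + s))/(U + 142/441) = (3 + 2*s)/(142/441 + U))
G(-241, E)/(-979292) = (441*(3 + 2*(-241))/(142 + 441*665))/(-979292) = (441*(3 - 482)/(142 + 293265))*(-1/979292) = (441*(-479)/293407)*(-1/979292) = (441*(1/293407)*(-479))*(-1/979292) = -211239/293407*(-1/979292) = 211239/287331127844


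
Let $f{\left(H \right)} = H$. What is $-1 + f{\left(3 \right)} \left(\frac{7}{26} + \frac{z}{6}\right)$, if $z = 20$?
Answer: $\frac{255}{26} \approx 9.8077$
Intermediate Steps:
$-1 + f{\left(3 \right)} \left(\frac{7}{26} + \frac{z}{6}\right) = -1 + 3 \left(\frac{7}{26} + \frac{20}{6}\right) = -1 + 3 \left(7 \cdot \frac{1}{26} + 20 \cdot \frac{1}{6}\right) = -1 + 3 \left(\frac{7}{26} + \frac{10}{3}\right) = -1 + 3 \cdot \frac{281}{78} = -1 + \frac{281}{26} = \frac{255}{26}$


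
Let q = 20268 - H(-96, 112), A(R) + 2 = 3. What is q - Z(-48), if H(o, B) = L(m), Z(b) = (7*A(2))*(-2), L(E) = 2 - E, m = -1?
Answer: 20279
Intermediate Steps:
A(R) = 1 (A(R) = -2 + 3 = 1)
Z(b) = -14 (Z(b) = (7*1)*(-2) = 7*(-2) = -14)
H(o, B) = 3 (H(o, B) = 2 - 1*(-1) = 2 + 1 = 3)
q = 20265 (q = 20268 - 1*3 = 20268 - 3 = 20265)
q - Z(-48) = 20265 - 1*(-14) = 20265 + 14 = 20279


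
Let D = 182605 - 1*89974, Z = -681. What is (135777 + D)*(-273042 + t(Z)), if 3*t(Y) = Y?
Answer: -62416825752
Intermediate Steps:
t(Y) = Y/3
D = 92631 (D = 182605 - 89974 = 92631)
(135777 + D)*(-273042 + t(Z)) = (135777 + 92631)*(-273042 + (⅓)*(-681)) = 228408*(-273042 - 227) = 228408*(-273269) = -62416825752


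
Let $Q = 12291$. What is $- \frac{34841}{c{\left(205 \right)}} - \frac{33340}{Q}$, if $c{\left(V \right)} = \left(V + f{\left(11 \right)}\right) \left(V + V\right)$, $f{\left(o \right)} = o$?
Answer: $- \frac{1126940377}{362830320} \approx -3.106$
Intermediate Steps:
$c{\left(V \right)} = 2 V \left(11 + V\right)$ ($c{\left(V \right)} = \left(V + 11\right) \left(V + V\right) = \left(11 + V\right) 2 V = 2 V \left(11 + V\right)$)
$- \frac{34841}{c{\left(205 \right)}} - \frac{33340}{Q} = - \frac{34841}{2 \cdot 205 \left(11 + 205\right)} - \frac{33340}{12291} = - \frac{34841}{2 \cdot 205 \cdot 216} - \frac{33340}{12291} = - \frac{34841}{88560} - \frac{33340}{12291} = - \frac{1126940377}{362830320}$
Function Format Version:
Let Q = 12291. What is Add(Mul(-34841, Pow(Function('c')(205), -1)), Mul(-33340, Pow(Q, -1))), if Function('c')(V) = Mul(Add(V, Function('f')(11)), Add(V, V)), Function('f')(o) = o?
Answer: Rational(-1126940377, 362830320) ≈ -3.1060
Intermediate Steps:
Function('c')(V) = Mul(2, V, Add(11, V)) (Function('c')(V) = Mul(Add(V, 11), Add(V, V)) = Mul(Add(11, V), Mul(2, V)) = Mul(2, V, Add(11, V)))
Add(Mul(-34841, Pow(Function('c')(205), -1)), Mul(-33340, Pow(Q, -1))) = Add(Mul(-34841, Pow(Mul(2, 205, Add(11, 205)), -1)), Mul(-33340, Pow(12291, -1))) = Add(Mul(-34841, Pow(Mul(2, 205, 216), -1)), Mul(-33340, Rational(1, 12291))) = Add(Mul(-34841, Pow(88560, -1)), Rational(-33340, 12291)) = Add(Mul(-34841, Rational(1, 88560)), Rational(-33340, 12291)) = Add(Rational(-34841, 88560), Rational(-33340, 12291)) = Rational(-1126940377, 362830320)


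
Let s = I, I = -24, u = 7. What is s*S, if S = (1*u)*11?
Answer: -1848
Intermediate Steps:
S = 77 (S = (1*7)*11 = 7*11 = 77)
s = -24
s*S = -24*77 = -1848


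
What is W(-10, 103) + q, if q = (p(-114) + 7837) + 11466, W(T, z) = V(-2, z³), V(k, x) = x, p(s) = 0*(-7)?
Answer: 1112030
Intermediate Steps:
p(s) = 0
W(T, z) = z³
q = 19303 (q = (0 + 7837) + 11466 = 7837 + 11466 = 19303)
W(-10, 103) + q = 103³ + 19303 = 1092727 + 19303 = 1112030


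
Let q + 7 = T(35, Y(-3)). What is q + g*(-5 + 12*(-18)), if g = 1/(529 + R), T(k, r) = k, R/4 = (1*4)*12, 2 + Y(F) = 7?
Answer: 19967/721 ≈ 27.693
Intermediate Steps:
Y(F) = 5 (Y(F) = -2 + 7 = 5)
R = 192 (R = 4*((1*4)*12) = 4*(4*12) = 4*48 = 192)
q = 28 (q = -7 + 35 = 28)
g = 1/721 (g = 1/(529 + 192) = 1/721 ≈ 0.0013870)
q + g*(-5 + 12*(-18)) = 28 + (-5 + 12*(-18))/721 = 28 + (-5 - 216)/721 = 28 + (1/721)*(-221) = 28 - 221/721 = 19967/721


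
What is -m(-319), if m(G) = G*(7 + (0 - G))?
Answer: 103994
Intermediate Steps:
m(G) = G*(7 - G)
-m(-319) = -(-319)*(7 - 1*(-319)) = -(-319)*(7 + 319) = -(-319)*326 = -1*(-103994) = 103994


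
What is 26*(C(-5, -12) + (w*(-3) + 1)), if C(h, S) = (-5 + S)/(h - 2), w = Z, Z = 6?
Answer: -2652/7 ≈ -378.86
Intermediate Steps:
w = 6
C(h, S) = (-5 + S)/(-2 + h)
26*(C(-5, -12) + (w*(-3) + 1)) = 26*((-5 - 12)/(-2 - 5) + (6*(-3) + 1)) = 26*(-17/(-7) + (-18 + 1)) = 26*(-⅐*(-17) - 17) = 26*(17/7 - 17) = 26*(-102/7) = -2652/7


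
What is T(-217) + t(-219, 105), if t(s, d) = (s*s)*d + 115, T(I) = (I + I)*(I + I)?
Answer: 5224376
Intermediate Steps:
T(I) = 4*I² (T(I) = (2*I)*(2*I) = 4*I²)
t(s, d) = 115 + d*s² (t(s, d) = s²*d + 115 = d*s² + 115 = 115 + d*s²)
T(-217) + t(-219, 105) = 4*(-217)² + (115 + 105*(-219)²) = 4*47089 + (115 + 105*47961) = 188356 + (115 + 5035905) = 188356 + 5036020 = 5224376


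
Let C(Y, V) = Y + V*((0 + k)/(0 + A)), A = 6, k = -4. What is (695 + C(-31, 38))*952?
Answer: 1824032/3 ≈ 6.0801e+5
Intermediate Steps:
C(Y, V) = Y - 2*V/3 (C(Y, V) = Y + V*((0 - 4)/(0 + 6)) = Y + V*(-4/6) = Y + V*(-4*1/6) = Y + V*(-2/3) = Y - 2*V/3)
(695 + C(-31, 38))*952 = (695 + (-31 - 2/3*38))*952 = (695 + (-31 - 76/3))*952 = (695 - 169/3)*952 = (1916/3)*952 = 1824032/3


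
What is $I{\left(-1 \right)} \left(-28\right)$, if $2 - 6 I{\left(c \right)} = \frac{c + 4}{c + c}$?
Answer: $- \frac{49}{3} \approx -16.333$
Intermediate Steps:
$I{\left(c \right)} = \frac{1}{3} - \frac{4 + c}{12 c}$ ($I{\left(c \right)} = \frac{1}{3} - \frac{\left(c + 4\right) \frac{1}{c + c}}{6} = \frac{1}{3} - \frac{\left(4 + c\right) \frac{1}{2 c}}{6} = \frac{1}{3} - \frac{\frac{1}{2} \frac{1}{c} \left(4 + c\right)}{6} = \frac{1}{3} - \frac{4 + c}{12 c}$)
$I{\left(-1 \right)} \left(-28\right) = \frac{-4 + 3 \left(-1\right)}{12 \left(-1\right)} \left(-28\right) = \frac{1}{12} \left(-1\right) \left(-4 - 3\right) \left(-28\right) = \frac{1}{12} \left(-1\right) \left(-7\right) \left(-28\right) = \frac{7}{12} \left(-28\right) = - \frac{49}{3}$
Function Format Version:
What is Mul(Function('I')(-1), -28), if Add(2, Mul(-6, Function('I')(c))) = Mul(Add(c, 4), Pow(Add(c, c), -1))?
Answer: Rational(-49, 3) ≈ -16.333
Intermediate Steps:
Function('I')(c) = Add(Rational(1, 3), Mul(Rational(-1, 12), Pow(c, -1), Add(4, c))) (Function('I')(c) = Add(Rational(1, 3), Mul(Rational(-1, 6), Mul(Add(c, 4), Pow(Add(c, c), -1)))) = Add(Rational(1, 3), Mul(Rational(-1, 6), Mul(Add(4, c), Pow(Mul(2, c), -1)))) = Add(Rational(1, 3), Mul(Rational(-1, 6), Mul(Add(4, c), Mul(Rational(1, 2), Pow(c, -1))))) = Add(Rational(1, 3), Mul(Rational(-1, 6), Mul(Rational(1, 2), Pow(c, -1), Add(4, c)))) = Add(Rational(1, 3), Mul(Rational(-1, 12), Pow(c, -1), Add(4, c))))
Mul(Function('I')(-1), -28) = Mul(Mul(Rational(1, 12), Pow(-1, -1), Add(-4, Mul(3, -1))), -28) = Mul(Mul(Rational(1, 12), -1, Add(-4, -3)), -28) = Mul(Mul(Rational(1, 12), -1, -7), -28) = Mul(Rational(7, 12), -28) = Rational(-49, 3)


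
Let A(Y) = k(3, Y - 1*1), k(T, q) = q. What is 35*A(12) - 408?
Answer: -23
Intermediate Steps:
A(Y) = -1 + Y (A(Y) = Y - 1*1 = Y - 1 = -1 + Y)
35*A(12) - 408 = 35*(-1 + 12) - 408 = 35*11 - 408 = 385 - 408 = -23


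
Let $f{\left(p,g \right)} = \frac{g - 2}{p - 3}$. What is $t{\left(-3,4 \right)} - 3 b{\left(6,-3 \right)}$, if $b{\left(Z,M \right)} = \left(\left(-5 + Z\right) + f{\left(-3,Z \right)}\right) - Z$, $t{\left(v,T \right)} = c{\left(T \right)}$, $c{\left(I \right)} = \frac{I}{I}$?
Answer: $18$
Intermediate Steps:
$c{\left(I \right)} = 1$
$f{\left(p,g \right)} = \frac{-2 + g}{-3 + p}$
$t{\left(v,T \right)} = 1$
$b{\left(Z,M \right)} = - \frac{14}{3} - \frac{Z}{6}$ ($b{\left(Z,M \right)} = \left(\left(-5 + Z\right) + \frac{-2 + Z}{-3 - 3}\right) - Z = \left(\left(-5 + Z\right) + \frac{-2 + Z}{-6}\right) - Z = \left(\left(-5 + Z\right) - \frac{-2 + Z}{6}\right) - Z = \left(\left(-5 + Z\right) - \left(- \frac{1}{3} + \frac{Z}{6}\right)\right) - Z = \left(- \frac{14}{3} + \frac{5 Z}{6}\right) - Z = - \frac{14}{3} - \frac{Z}{6}$)
$t{\left(-3,4 \right)} - 3 b{\left(6,-3 \right)} = 1 - 3 \left(- \frac{14}{3} - 1\right) = 1 - -17 = 1 + 17 = 18$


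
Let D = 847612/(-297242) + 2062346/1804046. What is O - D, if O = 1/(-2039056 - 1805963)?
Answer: 880619942356309712/515461556419780377 ≈ 1.7084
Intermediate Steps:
D = -229028797105/134059560283 (D = 847612*(-1/297242) + 2062346*(1/1804046) = -423806/148621 + 1031173/902023 = -229028797105/134059560283 ≈ -1.7084)
O = -1/3845019 (O = 1/(-3845019) = -1/3845019 ≈ -2.6008e-7)
O - D = -1/3845019 - 1*(-229028797105/134059560283) = -1/3845019 + 229028797105/134059560283 = 880619942356309712/515461556419780377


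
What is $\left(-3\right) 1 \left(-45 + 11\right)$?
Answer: $102$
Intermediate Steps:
$\left(-3\right) 1 \left(-45 + 11\right) = \left(-3\right) \left(-34\right) = 102$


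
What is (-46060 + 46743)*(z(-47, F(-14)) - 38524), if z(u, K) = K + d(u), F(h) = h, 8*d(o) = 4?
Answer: -52642225/2 ≈ -2.6321e+7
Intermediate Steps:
d(o) = ½ (d(o) = (⅛)*4 = ½)
z(u, K) = ½ + K (z(u, K) = K + ½ = ½ + K)
(-46060 + 46743)*(z(-47, F(-14)) - 38524) = (-46060 + 46743)*((½ - 14) - 38524) = 683*(-27/2 - 38524) = 683*(-77075/2) = -52642225/2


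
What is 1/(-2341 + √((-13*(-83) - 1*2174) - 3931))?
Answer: -2341/5485307 - I*√5026/5485307 ≈ -0.00042678 - 1.2924e-5*I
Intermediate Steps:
1/(-2341 + √((-13*(-83) - 1*2174) - 3931)) = 1/(-2341 + √((1079 - 2174) - 3931)) = 1/(-2341 + √(-1095 - 3931)) = 1/(-2341 + √(-5026)) = 1/(-2341 + I*√5026)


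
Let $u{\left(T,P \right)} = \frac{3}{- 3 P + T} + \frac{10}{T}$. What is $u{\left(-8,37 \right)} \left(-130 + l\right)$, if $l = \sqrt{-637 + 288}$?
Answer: $\frac{39455}{238} - \frac{607 i \sqrt{349}}{476} \approx 165.78 - 23.823 i$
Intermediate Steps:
$l = i \sqrt{349}$ ($l = \sqrt{-349} = i \sqrt{349} \approx 18.682 i$)
$u{\left(T,P \right)} = \frac{3}{T - 3 P} + \frac{10}{T}$
$u{\left(-8,37 \right)} \left(-130 + l\right) = \frac{\left(-13\right) \left(-8\right) + 30 \cdot 37}{\left(-8\right) \left(\left(-1\right) \left(-8\right) + 3 \cdot 37\right)} \left(-130 + i \sqrt{349}\right) = - \frac{104 + 1110}{8 \left(8 + 111\right)} \left(-130 + i \sqrt{349}\right) = \left(- \frac{1}{8}\right) \frac{1}{119} \cdot 1214 \left(-130 + i \sqrt{349}\right) = - \frac{607 \left(-130 + i \sqrt{349}\right)}{476} = \frac{39455}{238} - \frac{607 i \sqrt{349}}{476}$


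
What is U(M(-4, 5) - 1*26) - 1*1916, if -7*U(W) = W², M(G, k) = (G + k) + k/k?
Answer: -13988/7 ≈ -1998.3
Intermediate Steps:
M(G, k) = 1 + G + k (M(G, k) = (G + k) + 1 = 1 + G + k)
U(W) = -W²/7
U(M(-4, 5) - 1*26) - 1*1916 = -((1 - 4 + 5) - 1*26)²/7 - 1*1916 = -(2 - 26)²/7 - 1916 = -⅐*(-24)² - 1916 = -⅐*576 - 1916 = -576/7 - 1916 = -13988/7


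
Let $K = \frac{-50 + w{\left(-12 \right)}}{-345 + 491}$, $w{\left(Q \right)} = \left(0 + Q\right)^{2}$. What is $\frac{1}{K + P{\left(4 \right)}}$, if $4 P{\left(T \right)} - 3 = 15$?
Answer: $\frac{146}{751} \approx 0.19441$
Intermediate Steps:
$w{\left(Q \right)} = Q^{2}$
$P{\left(T \right)} = \frac{9}{2}$ ($P{\left(T \right)} = \frac{3}{4} + \frac{1}{4} \cdot 15 = \frac{3}{4} + \frac{15}{4} = \frac{9}{2}$)
$K = \frac{47}{73}$ ($K = \frac{-50 + \left(-12\right)^{2}}{-345 + 491} = \frac{-50 + 144}{146} = 94 \cdot \frac{1}{146} = \frac{47}{73} \approx 0.64384$)
$\frac{1}{K + P{\left(4 \right)}} = \frac{1}{\frac{47}{73} + \frac{9}{2}} = \frac{1}{\frac{751}{146}} = \frac{146}{751}$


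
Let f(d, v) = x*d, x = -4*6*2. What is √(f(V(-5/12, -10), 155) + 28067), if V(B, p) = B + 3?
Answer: √27943 ≈ 167.16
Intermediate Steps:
x = -48 (x = -24*2 = -48)
V(B, p) = 3 + B
f(d, v) = -48*d
√(f(V(-5/12, -10), 155) + 28067) = √(-48*(3 - 5/12) + 28067) = √(-48*31/12 + 28067) = √(-124 + 28067) = √27943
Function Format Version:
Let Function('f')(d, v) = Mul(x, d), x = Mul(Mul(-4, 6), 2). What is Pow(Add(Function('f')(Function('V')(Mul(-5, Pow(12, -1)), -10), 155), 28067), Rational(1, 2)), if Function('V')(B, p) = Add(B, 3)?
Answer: Pow(27943, Rational(1, 2)) ≈ 167.16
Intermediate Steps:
x = -48 (x = Mul(-24, 2) = -48)
Function('V')(B, p) = Add(3, B)
Function('f')(d, v) = Mul(-48, d)
Pow(Add(Function('f')(Function('V')(Mul(-5, Pow(12, -1)), -10), 155), 28067), Rational(1, 2)) = Pow(Add(Mul(-48, Add(3, Mul(-5, Pow(12, -1)))), 28067), Rational(1, 2)) = Pow(Add(Mul(-48, Add(3, Mul(-5, Rational(1, 12)))), 28067), Rational(1, 2)) = Pow(Add(Mul(-48, Add(3, Rational(-5, 12))), 28067), Rational(1, 2)) = Pow(Add(Mul(-48, Rational(31, 12)), 28067), Rational(1, 2)) = Pow(Add(-124, 28067), Rational(1, 2)) = Pow(27943, Rational(1, 2))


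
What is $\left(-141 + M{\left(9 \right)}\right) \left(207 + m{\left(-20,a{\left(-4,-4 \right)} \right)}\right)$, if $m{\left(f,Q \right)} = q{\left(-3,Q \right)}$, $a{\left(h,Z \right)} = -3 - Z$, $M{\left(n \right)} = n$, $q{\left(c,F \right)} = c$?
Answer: $-26928$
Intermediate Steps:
$m{\left(f,Q \right)} = -3$
$\left(-141 + M{\left(9 \right)}\right) \left(207 + m{\left(-20,a{\left(-4,-4 \right)} \right)}\right) = \left(-141 + 9\right) \left(207 - 3\right) = \left(-132\right) 204 = -26928$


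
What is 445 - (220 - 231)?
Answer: 456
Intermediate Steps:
445 - (220 - 231) = 445 - 1*(-11) = 445 + 11 = 456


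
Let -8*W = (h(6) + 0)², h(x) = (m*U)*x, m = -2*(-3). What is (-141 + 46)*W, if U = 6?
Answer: 554040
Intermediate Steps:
m = 6
h(x) = 36*x (h(x) = (6*6)*x = 36*x)
W = -5832 (W = -(36*6 + 0)²/8 = -(216 + 0)²/8 = -⅛*216² = -⅛*46656 = -5832)
(-141 + 46)*W = (-141 + 46)*(-5832) = -95*(-5832) = 554040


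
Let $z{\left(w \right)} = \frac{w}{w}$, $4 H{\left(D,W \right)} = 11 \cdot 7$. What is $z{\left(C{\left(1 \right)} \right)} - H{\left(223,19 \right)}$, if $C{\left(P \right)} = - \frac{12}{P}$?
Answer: $- \frac{73}{4} \approx -18.25$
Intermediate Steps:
$H{\left(D,W \right)} = \frac{77}{4}$ ($H{\left(D,W \right)} = \frac{11 \cdot 7}{4} = \frac{1}{4} \cdot 77 = \frac{77}{4}$)
$z{\left(w \right)} = 1$
$z{\left(C{\left(1 \right)} \right)} - H{\left(223,19 \right)} = 1 - \frac{77}{4} = - \frac{73}{4}$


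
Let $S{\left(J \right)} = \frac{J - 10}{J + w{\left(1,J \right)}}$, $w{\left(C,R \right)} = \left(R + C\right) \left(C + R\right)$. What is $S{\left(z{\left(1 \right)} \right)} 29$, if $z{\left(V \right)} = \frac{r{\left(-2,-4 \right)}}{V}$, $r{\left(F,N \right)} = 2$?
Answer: $- \frac{232}{11} \approx -21.091$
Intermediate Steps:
$w{\left(C,R \right)} = \left(C + R\right)^{2}$ ($w{\left(C,R \right)} = \left(C + R\right) \left(C + R\right) = \left(C + R\right)^{2}$)
$z{\left(V \right)} = \frac{2}{V}$
$S{\left(J \right)} = \frac{-10 + J}{J + \left(1 + J\right)^{2}}$ ($S{\left(J \right)} = \frac{J - 10}{J + \left(1 + J\right)^{2}} = \frac{-10 + J}{J + \left(1 + J\right)^{2}}$)
$S{\left(z{\left(1 \right)} \right)} 29 = \frac{-10 + \frac{2}{1}}{\frac{2}{1} + \left(1 + \frac{2}{1}\right)^{2}} \cdot 29 = \frac{-10 + 2 \cdot 1}{2 \cdot 1 + \left(1 + 2 \cdot 1\right)^{2}} \cdot 29 = \frac{-10 + 2}{2 + \left(1 + 2\right)^{2}} \cdot 29 = \frac{1}{2 + 3^{2}} \left(-8\right) 29 = \frac{1}{2 + 9} \left(-8\right) 29 = \frac{1}{11} \left(-8\right) 29 = \left(- \frac{8}{11}\right) 29 = - \frac{232}{11}$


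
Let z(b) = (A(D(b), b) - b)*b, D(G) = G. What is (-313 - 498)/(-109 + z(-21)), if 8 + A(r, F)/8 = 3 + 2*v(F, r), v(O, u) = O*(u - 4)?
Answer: 811/176110 ≈ 0.0046051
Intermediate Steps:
v(O, u) = O*(-4 + u)
A(r, F) = -40 + 16*F*(-4 + r) (A(r, F) = -64 + 8*(3 + 2*(F*(-4 + r))) = -64 + 8*(3 + 2*F*(-4 + r)) = -64 + (24 + 16*F*(-4 + r)) = -40 + 16*F*(-4 + r))
z(b) = b*(-40 - b + 16*b*(-4 + b)) (z(b) = ((-40 + 16*b*(-4 + b)) - b)*b = (-40 - b + 16*b*(-4 + b))*b = b*(-40 - b + 16*b*(-4 + b)))
(-313 - 498)/(-109 + z(-21)) = (-313 - 498)/(-109 - 21*(-40 - 65*(-21) + 16*(-21)²)) = -811/(-109 - 21*(-40 + 1365 + 16*441)) = -811/(-109 - 21*(-40 + 1365 + 7056)) = -811/(-109 - 21*8381) = -811/(-109 - 176001) = -811/(-176110) = -811*(-1/176110) = 811/176110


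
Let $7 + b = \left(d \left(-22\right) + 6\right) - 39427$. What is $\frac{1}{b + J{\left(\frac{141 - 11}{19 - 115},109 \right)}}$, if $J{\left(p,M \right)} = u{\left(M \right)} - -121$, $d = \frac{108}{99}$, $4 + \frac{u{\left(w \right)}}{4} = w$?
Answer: $- \frac{1}{38911} \approx -2.57 \cdot 10^{-5}$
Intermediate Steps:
$u{\left(w \right)} = -16 + 4 w$
$d = \frac{12}{11}$ ($d = 108 \cdot \frac{1}{99} = \frac{12}{11} \approx 1.0909$)
$J{\left(p,M \right)} = 105 + 4 M$ ($J{\left(p,M \right)} = \left(-16 + 4 M\right) - -121 = \left(-16 + 4 M\right) + 121 = 105 + 4 M$)
$b = -39452$ ($b = -7 + \left(\left(\frac{12}{11} \left(-22\right) + 6\right) - 39427\right) = -7 + \left(\left(-24 + 6\right) - 39427\right) = -7 - 39445 = -39452$)
$\frac{1}{b + J{\left(\frac{141 - 11}{19 - 115},109 \right)}} = \frac{1}{-39452 + \left(105 + 4 \cdot 109\right)} = \frac{1}{-39452 + \left(105 + 436\right)} = \frac{1}{-39452 + 541} = \frac{1}{-38911} = - \frac{1}{38911}$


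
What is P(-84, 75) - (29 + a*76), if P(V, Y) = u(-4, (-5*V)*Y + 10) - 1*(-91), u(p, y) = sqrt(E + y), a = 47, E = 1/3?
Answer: -3510 + sqrt(283593)/3 ≈ -3332.5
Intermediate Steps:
E = 1/3 ≈ 0.33333
u(p, y) = sqrt(1/3 + y)
P(V, Y) = 91 + sqrt(93 - 45*V*Y)/3 (P(V, Y) = sqrt(3 + 9*((-5*V)*Y + 10))/3 - 1*(-91) = sqrt(3 + 9*(-5*V*Y + 10))/3 + 91 = sqrt(3 + 9*(10 - 5*V*Y))/3 + 91 = sqrt(3 + (90 - 45*V*Y))/3 + 91 = sqrt(93 - 45*V*Y)/3 + 91 = 91 + sqrt(93 - 45*V*Y)/3)
P(-84, 75) - (29 + a*76) = (91 + sqrt(93 - 45*(-84)*75)/3) - (29 + 47*76) = (91 + sqrt(93 + 283500)/3) - (29 + 3572) = (91 + sqrt(283593)/3) - 1*3601 = (91 + sqrt(283593)/3) - 3601 = -3510 + sqrt(283593)/3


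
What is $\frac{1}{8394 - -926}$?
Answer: $\frac{1}{9320} \approx 0.0001073$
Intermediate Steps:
$\frac{1}{8394 - -926} = \frac{1}{8394 + \left(-3386 + 4312\right)} = \frac{1}{8394 + 926} = \frac{1}{9320}$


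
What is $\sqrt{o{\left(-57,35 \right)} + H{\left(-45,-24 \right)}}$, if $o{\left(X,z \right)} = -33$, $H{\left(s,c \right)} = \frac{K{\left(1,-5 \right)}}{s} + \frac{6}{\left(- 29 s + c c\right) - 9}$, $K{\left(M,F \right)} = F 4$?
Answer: $\frac{i \sqrt{792194}}{156} \approx 5.7055 i$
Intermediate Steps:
$K{\left(M,F \right)} = 4 F$
$H{\left(s,c \right)} = - \frac{20}{s} + \frac{6}{-9 + c^{2} - 29 s}$ ($H{\left(s,c \right)} = \frac{4 \left(-5\right)}{s} + \frac{6}{\left(- 29 s + c c\right) - 9} = - \frac{20}{s} + \frac{6}{\left(- 29 s + c^{2}\right) - 9} = - \frac{20}{s} + \frac{6}{\left(c^{2} - 29 s\right) - 9} = - \frac{20}{s} + \frac{6}{-9 + c^{2} - 29 s}$)
$\sqrt{o{\left(-57,35 \right)} + H{\left(-45,-24 \right)}} = \sqrt{-33 + \frac{2 \left(-90 - -13185 + 10 \left(-24\right)^{2}\right)}{\left(-45\right) \left(9 - \left(-24\right)^{2} + 29 \left(-45\right)\right)}} = \sqrt{-33 + 2 \left(- \frac{1}{45}\right) \frac{1}{9 - 576 - 1305} \left(-90 + 13185 + 10 \cdot 576\right)} = \sqrt{-33 + 2 \left(- \frac{1}{45}\right) \frac{1}{9 - 576 - 1305} \left(-90 + 13185 + 5760\right)} = \sqrt{-33 + 2 \left(- \frac{1}{45}\right) \frac{1}{-1872} \cdot 18855} = \sqrt{-33 + 2 \left(- \frac{1}{45}\right) \left(- \frac{1}{1872}\right) 18855} = \sqrt{-33 + \frac{419}{936}} = \sqrt{- \frac{30469}{936}} = \frac{i \sqrt{792194}}{156}$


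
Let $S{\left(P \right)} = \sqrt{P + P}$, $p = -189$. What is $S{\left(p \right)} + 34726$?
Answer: $34726 + 3 i \sqrt{42} \approx 34726.0 + 19.442 i$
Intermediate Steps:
$S{\left(P \right)} = \sqrt{2} \sqrt{P}$ ($S{\left(P \right)} = \sqrt{2 P} = \sqrt{2} \sqrt{P}$)
$S{\left(p \right)} + 34726 = \sqrt{2} \sqrt{-189} + 34726 = \sqrt{2} \cdot 3 i \sqrt{21} + 34726 = 3 i \sqrt{42} + 34726 = 34726 + 3 i \sqrt{42}$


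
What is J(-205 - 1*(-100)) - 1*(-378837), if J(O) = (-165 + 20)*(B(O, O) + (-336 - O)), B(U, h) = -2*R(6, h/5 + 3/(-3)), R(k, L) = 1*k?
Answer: 414072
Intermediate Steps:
R(k, L) = k
B(U, h) = -12 (B(U, h) = -2*6 = -12)
J(O) = 50460 + 145*O (J(O) = (-165 + 20)*(-12 + (-336 - O)) = -145*(-348 - O) = 50460 + 145*O)
J(-205 - 1*(-100)) - 1*(-378837) = (50460 + 145*(-205 - 1*(-100))) - 1*(-378837) = (50460 + 145*(-205 + 100)) + 378837 = (50460 + 145*(-105)) + 378837 = (50460 - 15225) + 378837 = 35235 + 378837 = 414072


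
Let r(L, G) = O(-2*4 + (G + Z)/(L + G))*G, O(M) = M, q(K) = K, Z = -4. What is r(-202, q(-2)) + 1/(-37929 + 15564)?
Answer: 6060898/380205 ≈ 15.941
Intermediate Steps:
r(L, G) = G*(-8 + (-4 + G)/(G + L)) (r(L, G) = (-2*4 + (G - 4)/(L + G))*G = (-8 + (-4 + G)/(G + L))*G = G*(-8 + (-4 + G)/(G + L)))
r(-202, q(-2)) + 1/(-37929 + 15564) = -1*(-2)*(4 + 7*(-2) + 8*(-202))/(-2 - 202) + 1/(-37929 + 15564) = -1*(-2)*(4 - 14 - 1616)/(-204) + 1/(-22365) = -1*(-2)*(-1/204)*(-1626) - 1/22365 = 271/17 - 1/22365 = 6060898/380205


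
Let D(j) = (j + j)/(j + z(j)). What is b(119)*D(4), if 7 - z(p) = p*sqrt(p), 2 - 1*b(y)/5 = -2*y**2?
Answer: 1132960/3 ≈ 3.7765e+5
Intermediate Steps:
b(y) = 10 + 10*y**2 (b(y) = 10 - (-10)*y**2 = 10 + 10*y**2)
z(p) = 7 - p**(3/2) (z(p) = 7 - p*sqrt(p) = 7 - p**(3/2))
D(j) = 2*j/(7 + j - j**(3/2)) (D(j) = (j + j)/(j + (7 - j**(3/2))) = (2*j)/(7 + j - j**(3/2)) = 2*j/(7 + j - j**(3/2)))
b(119)*D(4) = (10 + 10*119**2)*(2*4/(7 + 4 - 4**(3/2))) = (10 + 10*14161)*(2*4/(7 + 4 - 1*8)) = (10 + 141610)*(2*4/(7 + 4 - 8)) = 141620*(2*4/3) = 141620*(2*4*(1/3)) = 141620*(8/3) = 1132960/3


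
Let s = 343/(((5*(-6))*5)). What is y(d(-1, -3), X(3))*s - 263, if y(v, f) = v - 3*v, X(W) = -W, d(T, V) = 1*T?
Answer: -20068/75 ≈ -267.57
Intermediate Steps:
d(T, V) = T
y(v, f) = -2*v
s = -343/150 (s = 343/((-30*5)) = 343/(-150) = 343*(-1/150) = -343/150 ≈ -2.2867)
y(d(-1, -3), X(3))*s - 263 = -2*(-1)*(-343/150) - 263 = 2*(-343/150) - 263 = -343/75 - 263 = -20068/75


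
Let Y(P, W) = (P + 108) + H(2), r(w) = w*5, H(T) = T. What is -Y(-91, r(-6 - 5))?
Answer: -19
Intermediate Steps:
r(w) = 5*w
Y(P, W) = 110 + P (Y(P, W) = (P + 108) + 2 = (108 + P) + 2 = 110 + P)
-Y(-91, r(-6 - 5)) = -(110 - 91) = -1*19 = -19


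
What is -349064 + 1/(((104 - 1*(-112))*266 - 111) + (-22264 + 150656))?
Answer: -64834100167/185737 ≈ -3.4906e+5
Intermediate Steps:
-349064 + 1/(((104 - 1*(-112))*266 - 111) + (-22264 + 150656)) = -349064 + 1/(((104 + 112)*266 - 111) + 128392) = -349064 + 1/((216*266 - 111) + 128392) = -349064 + 1/((57456 - 111) + 128392) = -349064 + 1/(57345 + 128392) = -349064 + 1/185737 = -64834100167/185737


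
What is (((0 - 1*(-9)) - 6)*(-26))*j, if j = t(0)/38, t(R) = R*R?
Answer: 0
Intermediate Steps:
t(R) = R²
j = 0 (j = 0²/38 = 0*(1/38) = 0)
(((0 - 1*(-9)) - 6)*(-26))*j = (((0 - 1*(-9)) - 6)*(-26))*0 = (((0 + 9) - 6)*(-26))*0 = ((9 - 6)*(-26))*0 = (3*(-26))*0 = -78*0 = 0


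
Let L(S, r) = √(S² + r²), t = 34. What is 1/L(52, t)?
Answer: √965/1930 ≈ 0.016096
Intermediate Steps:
1/L(52, t) = 1/(√(52² + 34²)) = 1/(√(2704 + 1156)) = 1/(√3860) = 1/(2*√965) = √965/1930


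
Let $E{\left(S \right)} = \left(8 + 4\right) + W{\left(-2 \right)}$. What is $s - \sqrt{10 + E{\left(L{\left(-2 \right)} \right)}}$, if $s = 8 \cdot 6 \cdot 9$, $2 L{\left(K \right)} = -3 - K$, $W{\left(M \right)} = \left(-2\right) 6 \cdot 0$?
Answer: $432 - \sqrt{22} \approx 427.31$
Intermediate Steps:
$W{\left(M \right)} = 0$ ($W{\left(M \right)} = \left(-12\right) 0 = 0$)
$L{\left(K \right)} = - \frac{3}{2} - \frac{K}{2}$ ($L{\left(K \right)} = \frac{-3 - K}{2} = - \frac{3}{2} - \frac{K}{2}$)
$E{\left(S \right)} = 12$ ($E{\left(S \right)} = \left(8 + 4\right) + 0 = 12 + 0 = 12$)
$s = 432$ ($s = 48 \cdot 9 = 432$)
$s - \sqrt{10 + E{\left(L{\left(-2 \right)} \right)}} = 432 - \sqrt{10 + 12} = 432 - \sqrt{22}$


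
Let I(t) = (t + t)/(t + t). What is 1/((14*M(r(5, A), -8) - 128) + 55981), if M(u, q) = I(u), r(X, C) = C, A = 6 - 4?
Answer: 1/55867 ≈ 1.7900e-5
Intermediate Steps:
A = 2
I(t) = 1 (I(t) = (2*t)/((2*t)) = (2*t)*(1/(2*t)) = 1)
M(u, q) = 1
1/((14*M(r(5, A), -8) - 128) + 55981) = 1/((14*1 - 128) + 55981) = 1/((14 - 128) + 55981) = 1/(-114 + 55981) = 1/55867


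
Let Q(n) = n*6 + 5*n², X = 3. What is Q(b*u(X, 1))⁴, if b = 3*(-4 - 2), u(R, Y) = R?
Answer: 41303870155063296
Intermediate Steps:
b = -18 (b = 3*(-6) = -18)
Q(n) = 5*n² + 6*n (Q(n) = 6*n + 5*n² = 5*n² + 6*n)
Q(b*u(X, 1))⁴ = ((-18*3)*(6 + 5*(-18*3)))⁴ = (-54*(6 + 5*(-54)))⁴ = (-54*(6 - 270))⁴ = (-54*(-264))⁴ = 14256⁴ = 41303870155063296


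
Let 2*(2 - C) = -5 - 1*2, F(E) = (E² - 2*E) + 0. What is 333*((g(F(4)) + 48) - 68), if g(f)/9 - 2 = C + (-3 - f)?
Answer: -34299/2 ≈ -17150.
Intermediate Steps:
F(E) = E² - 2*E
C = 11/2 (C = 2 - (-5 - 1*2)/2 = 2 - (-5 - 2)/2 = 2 - ½*(-7) = 2 + 7/2 = 11/2 ≈ 5.5000)
g(f) = 81/2 - 9*f (g(f) = 18 + 9*(11/2 + (-3 - f)) = 18 + 9*(5/2 - f) = 18 + (45/2 - 9*f) = 81/2 - 9*f)
333*((g(F(4)) + 48) - 68) = 333*(((81/2 - 36*(-2 + 4)) + 48) - 68) = 333*(((81/2 - 36*2) + 48) - 68) = 333*(((81/2 - 9*8) + 48) - 68) = 333*(((81/2 - 72) + 48) - 68) = 333*((-63/2 + 48) - 68) = 333*(33/2 - 68) = 333*(-103/2) = -34299/2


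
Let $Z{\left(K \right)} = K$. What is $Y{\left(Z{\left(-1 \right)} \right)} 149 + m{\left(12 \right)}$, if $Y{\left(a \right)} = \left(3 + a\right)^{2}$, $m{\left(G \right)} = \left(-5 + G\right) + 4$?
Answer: $607$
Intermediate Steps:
$m{\left(G \right)} = -1 + G$
$Y{\left(Z{\left(-1 \right)} \right)} 149 + m{\left(12 \right)} = \left(3 - 1\right)^{2} \cdot 149 + \left(-1 + 12\right) = 2^{2} \cdot 149 + 11 = 4 \cdot 149 + 11 = 596 + 11 = 607$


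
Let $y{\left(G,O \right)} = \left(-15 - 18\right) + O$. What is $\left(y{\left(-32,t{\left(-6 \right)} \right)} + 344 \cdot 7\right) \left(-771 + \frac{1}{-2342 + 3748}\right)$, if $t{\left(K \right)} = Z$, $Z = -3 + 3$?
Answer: $- \frac{135503125}{74} \approx -1.8311 \cdot 10^{6}$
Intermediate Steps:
$Z = 0$
$t{\left(K \right)} = 0$
$y{\left(G,O \right)} = -33 + O$
$\left(y{\left(-32,t{\left(-6 \right)} \right)} + 344 \cdot 7\right) \left(-771 + \frac{1}{-2342 + 3748}\right) = \left(\left(-33 + 0\right) + 344 \cdot 7\right) \left(-771 + \frac{1}{-2342 + 3748}\right) = \left(-33 + 2408\right) \left(-771 + \frac{1}{1406}\right) = 2375 \left(-771 + \frac{1}{1406}\right) = 2375 \left(- \frac{1084025}{1406}\right) = - \frac{135503125}{74}$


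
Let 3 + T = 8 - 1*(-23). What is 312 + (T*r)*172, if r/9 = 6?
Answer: 260376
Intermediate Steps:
r = 54 (r = 9*6 = 54)
T = 28 (T = -3 + (8 - 1*(-23)) = -3 + (8 + 23) = -3 + 31 = 28)
312 + (T*r)*172 = 312 + (28*54)*172 = 312 + 1512*172 = 312 + 260064 = 260376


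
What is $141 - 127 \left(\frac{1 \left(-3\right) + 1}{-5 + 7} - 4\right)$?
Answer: $776$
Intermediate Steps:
$141 - 127 \left(\frac{1 \left(-3\right) + 1}{-5 + 7} - 4\right) = 141 - 127 \left(\frac{-3 + 1}{2} + \left(-4 + 0\right)\right) = 141 - 127 \left(\frac{1}{2} \left(-2\right) - 4\right) = 141 - 127 \left(-1 - 4\right) = 141 - -635 = 141 + 635 = 776$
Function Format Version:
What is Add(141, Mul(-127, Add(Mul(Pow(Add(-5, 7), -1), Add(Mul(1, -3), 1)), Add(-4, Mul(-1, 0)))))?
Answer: 776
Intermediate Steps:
Add(141, Mul(-127, Add(Mul(Pow(Add(-5, 7), -1), Add(Mul(1, -3), 1)), Add(-4, Mul(-1, 0))))) = Add(141, Mul(-127, Add(Mul(Pow(2, -1), Add(-3, 1)), Add(-4, 0)))) = Add(141, Mul(-127, Add(Mul(Rational(1, 2), -2), -4))) = Add(141, Mul(-127, Add(-1, -4))) = Add(141, Mul(-127, -5)) = Add(141, 635) = 776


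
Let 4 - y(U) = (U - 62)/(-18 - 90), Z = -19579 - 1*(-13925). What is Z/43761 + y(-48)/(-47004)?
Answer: -4786039595/37024956792 ≈ -0.12927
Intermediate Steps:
Z = -5654 (Z = -19579 + 13925 = -5654)
y(U) = 185/54 + U/108 (y(U) = 4 - (U - 62)/(-18 - 90) = 4 - (-62 + U)/(-108) = 4 - (-62 + U)*(-1)/108 = 4 - (31/54 - U/108) = 4 + (-31/54 + U/108) = 185/54 + U/108)
Z/43761 + y(-48)/(-47004) = -5654/43761 + (185/54 + (1/108)*(-48))/(-47004) = -5654*1/43761 + (185/54 - 4/9)*(-1/47004) = -5654/43761 + (161/54)*(-1/47004) = -5654/43761 - 161/2538216 = -4786039595/37024956792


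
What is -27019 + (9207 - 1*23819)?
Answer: -41631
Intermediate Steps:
-27019 + (9207 - 1*23819) = -27019 + (9207 - 23819) = -27019 - 14612 = -41631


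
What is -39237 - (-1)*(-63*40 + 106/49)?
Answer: -2045987/49 ≈ -41755.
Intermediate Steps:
-39237 - (-1)*(-63*40 + 106/49) = -39237 - (-1)*(-2520 + 106*(1/49)) = -39237 - (-1)*(-2520 + 106/49) = -39237 - (-1)*(-123374)/49 = -39237 - 1*123374/49 = -39237 - 123374/49 = -2045987/49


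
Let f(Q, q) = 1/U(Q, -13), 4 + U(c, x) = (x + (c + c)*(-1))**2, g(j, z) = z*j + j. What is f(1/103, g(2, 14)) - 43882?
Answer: -77049979681/1755845 ≈ -43882.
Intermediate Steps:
g(j, z) = j + j*z (g(j, z) = j*z + j = j + j*z)
U(c, x) = -4 + (x - 2*c)**2 (U(c, x) = -4 + (x + (c + c)*(-1))**2 = -4 + (x + (2*c)*(-1))**2 = -4 + (x - 2*c)**2)
f(Q, q) = 1/(-4 + (13 + 2*Q)**2) (f(Q, q) = 1/(-4 + (-1*(-13) + 2*Q)**2) = 1/(-4 + (13 + 2*Q)**2))
f(1/103, g(2, 14)) - 43882 = 1/(-4 + (13 + 2/103)**2) - 43882 = 1/(-4 + (1341/103)**2) - 43882 = 1/(-4 + 1798281/10609) - 43882 = 1/(1755845/10609) - 43882 = 10609/1755845 - 43882 = -77049979681/1755845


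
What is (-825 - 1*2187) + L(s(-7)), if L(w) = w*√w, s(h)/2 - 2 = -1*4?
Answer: -3012 - 8*I ≈ -3012.0 - 8.0*I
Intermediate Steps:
s(h) = -4 (s(h) = 4 + 2*(-1*4) = 4 + 2*(-4) = 4 - 8 = -4)
L(w) = w^(3/2)
(-825 - 1*2187) + L(s(-7)) = (-825 - 1*2187) + (-4)^(3/2) = (-825 - 2187) - 8*I = -3012 - 8*I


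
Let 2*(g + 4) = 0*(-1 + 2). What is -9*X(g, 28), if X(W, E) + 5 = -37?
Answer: 378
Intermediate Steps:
g = -4 (g = -4 + (0*(-1 + 2))/2 = -4 + (0*1)/2 = -4 + (½)*0 = -4 + 0 = -4)
X(W, E) = -42 (X(W, E) = -5 - 37 = -42)
-9*X(g, 28) = -9*(-42) = 378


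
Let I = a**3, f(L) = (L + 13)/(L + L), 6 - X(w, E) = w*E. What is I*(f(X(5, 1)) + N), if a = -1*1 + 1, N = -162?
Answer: 0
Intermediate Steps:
X(w, E) = 6 - E*w (X(w, E) = 6 - w*E = 6 - E*w)
f(L) = (13 + L)/(2*L) (f(L) = (13 + L)/((2*L)) = (13 + L)*(1/(2*L)) = (13 + L)/(2*L))
a = 0 (a = -1 + 1 = 0)
I = 0 (I = 0**3 = 0)
I*(f(X(5, 1)) + N) = 0*((13 + (6 - 1*1*5))/(2*(6 - 1*1*5)) - 162) = 0*((13 + (6 - 5))/(2*(6 - 5)) - 162) = 0*((1/2)*(13 + 1)/1 - 162) = 0*((1/2)*1*14 - 162) = 0*(7 - 162) = 0*(-155) = 0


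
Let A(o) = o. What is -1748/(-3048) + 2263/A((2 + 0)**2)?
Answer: 863077/1524 ≈ 566.32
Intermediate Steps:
-1748/(-3048) + 2263/A((2 + 0)**2) = -1748/(-3048) + 2263/((2 + 0)**2) = -1748*(-1/3048) + 2263/(2**2) = 437/762 + 2263/4 = 863077/1524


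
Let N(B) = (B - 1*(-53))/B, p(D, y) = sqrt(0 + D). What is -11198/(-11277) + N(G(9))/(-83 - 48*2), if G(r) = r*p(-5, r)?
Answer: 11135/11277 + 53*I*sqrt(5)/8055 ≈ 0.98741 + 0.014713*I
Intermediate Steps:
p(D, y) = sqrt(D)
G(r) = I*r*sqrt(5) (G(r) = r*sqrt(-5) = r*(I*sqrt(5)) = I*r*sqrt(5))
N(B) = (53 + B)/B (N(B) = (B + 53)/B = (53 + B)/B)
-11198/(-11277) + N(G(9))/(-83 - 48*2) = -11198/(-11277) + ((53 + I*9*sqrt(5))/((I*9*sqrt(5))))/(-83 - 48*2) = -11198*(-1/11277) + ((53 + 9*I*sqrt(5))/((9*I*sqrt(5))))/(-83 - 96) = 11198/11277 + ((-I*sqrt(5)/45)*(53 + 9*I*sqrt(5)))/(-179) = 11198/11277 - I*sqrt(5)*(53 + 9*I*sqrt(5))/45*(-1/179) = 11198/11277 + I*sqrt(5)*(53 + 9*I*sqrt(5))/8055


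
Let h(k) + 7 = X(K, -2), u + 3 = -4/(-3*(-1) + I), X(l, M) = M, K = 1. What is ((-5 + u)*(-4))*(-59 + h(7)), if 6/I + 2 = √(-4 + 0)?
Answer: -7616/3 - 1088*I/3 ≈ -2538.7 - 362.67*I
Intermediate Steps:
I = 3*(-2 - 2*I)/4 (I = 6/(-2 + √(-4 + 0)) = 6/(-2 + √(-4)) = 6/(-2 + 2*I) = 6*((-2 - 2*I)/8) = 3*(-2 - 2*I)/4 ≈ -1.5 - 1.5*I)
u = -3 - 8*(3/2 + 3*I/2)/9 (u = -3 - 4/(-3*(-1) + (-3/2 - 3*I/2)) = -3 - 4/(3 + (-3/2 - 3*I/2)) = -3 - 4*2*(3/2 + 3*I/2)/9 = -3 - 8*(3/2 + 3*I/2)/9 ≈ -4.3333 - 1.3333*I)
h(k) = -9 (h(k) = -7 - 2 = -9)
((-5 + u)*(-4))*(-59 + h(7)) = ((-5 + (-13/3 - 4*I/3))*(-4))*(-59 - 9) = ((-28/3 - 4*I/3)*(-4))*(-68) = (112/3 + 16*I/3)*(-68) = -7616/3 - 1088*I/3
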